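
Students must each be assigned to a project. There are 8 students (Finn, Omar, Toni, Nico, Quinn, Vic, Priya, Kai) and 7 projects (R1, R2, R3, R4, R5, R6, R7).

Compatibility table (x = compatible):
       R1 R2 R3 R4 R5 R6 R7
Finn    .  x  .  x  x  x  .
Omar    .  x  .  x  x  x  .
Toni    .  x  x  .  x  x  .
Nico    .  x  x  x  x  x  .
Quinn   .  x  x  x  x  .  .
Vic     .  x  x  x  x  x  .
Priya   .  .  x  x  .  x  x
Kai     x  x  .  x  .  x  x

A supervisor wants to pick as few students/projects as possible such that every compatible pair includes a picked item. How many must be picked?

7

A maximum matching has 7 edges (e.g. Finn–R4, Omar–R2, Toni–R5, Nico–R6, Quinn–R3, Priya–R7, Kai–R1).
By König's theorem the minimum vertex cover has the same size. One such cover is {Priya, Kai, R2, R3, R4, R5, R6}.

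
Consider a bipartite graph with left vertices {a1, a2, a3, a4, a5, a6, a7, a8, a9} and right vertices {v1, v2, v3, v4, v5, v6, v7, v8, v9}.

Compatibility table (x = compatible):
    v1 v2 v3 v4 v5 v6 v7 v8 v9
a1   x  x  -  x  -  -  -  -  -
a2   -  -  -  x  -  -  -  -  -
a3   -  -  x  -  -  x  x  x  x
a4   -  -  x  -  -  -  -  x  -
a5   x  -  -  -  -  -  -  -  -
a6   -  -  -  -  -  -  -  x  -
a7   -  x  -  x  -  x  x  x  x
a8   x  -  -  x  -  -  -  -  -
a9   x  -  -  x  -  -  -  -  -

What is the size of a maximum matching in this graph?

7

A valid assignment of size 7: a1-v2, a2-v4, a3-v9, a4-v3, a5-v1, a6-v8, a7-v6.
The set {a2, a5, a8, a9} has only 2 neighbours ({v1, v4}), so by Hall's theorem at most 7 of the 9 left vertices can be matched.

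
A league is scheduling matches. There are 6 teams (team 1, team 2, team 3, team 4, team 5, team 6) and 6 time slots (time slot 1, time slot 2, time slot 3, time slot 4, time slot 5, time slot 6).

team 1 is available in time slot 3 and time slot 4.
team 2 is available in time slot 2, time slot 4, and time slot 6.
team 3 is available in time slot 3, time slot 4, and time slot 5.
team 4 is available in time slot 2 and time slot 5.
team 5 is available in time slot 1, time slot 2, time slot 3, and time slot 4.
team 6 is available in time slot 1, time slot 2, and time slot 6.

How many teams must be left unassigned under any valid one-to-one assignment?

0

A valid assignment of size 6: team 1–time slot 3, team 2–time slot 6, team 3–time slot 4, team 4–time slot 5, team 5–time slot 1, team 6–time slot 2.
This saturates every team, so 6 is the maximum.
That matches 6 of the 6, leaving 0 unmatched; no matching can do better.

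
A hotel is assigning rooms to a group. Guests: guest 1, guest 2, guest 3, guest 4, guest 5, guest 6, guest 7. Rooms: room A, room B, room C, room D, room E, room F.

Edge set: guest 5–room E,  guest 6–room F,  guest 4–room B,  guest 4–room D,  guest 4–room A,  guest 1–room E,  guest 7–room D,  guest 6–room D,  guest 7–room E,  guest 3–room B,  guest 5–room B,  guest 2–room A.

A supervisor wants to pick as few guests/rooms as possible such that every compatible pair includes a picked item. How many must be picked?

{guest 6, room A, room B, room D, room E} is a vertex cover of size 5: every edge has an endpoint in this set.
No smaller cover exists because guest 1–room E, guest 2–room A, guest 3–room B, guest 4–room D, guest 6–room F is a matching of size 5, and a cover must include an endpoint of each of these disjoint edges (König's theorem).

5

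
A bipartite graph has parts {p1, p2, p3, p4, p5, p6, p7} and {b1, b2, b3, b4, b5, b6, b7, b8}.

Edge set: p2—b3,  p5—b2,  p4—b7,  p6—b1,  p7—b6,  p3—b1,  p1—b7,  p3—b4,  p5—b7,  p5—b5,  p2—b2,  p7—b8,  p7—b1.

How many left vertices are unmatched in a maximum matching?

1

For example, pair p1–b7, p2–b3, p3–b4, p5–b5, p6–b1, p7–b8.
The set {p1, p4} has only 1 neighbour ({b7}), so by Hall's theorem at most 6 of the 7 left vertices can be matched.
That matches 6 of the 7, leaving 1 unmatched; no matching can do better.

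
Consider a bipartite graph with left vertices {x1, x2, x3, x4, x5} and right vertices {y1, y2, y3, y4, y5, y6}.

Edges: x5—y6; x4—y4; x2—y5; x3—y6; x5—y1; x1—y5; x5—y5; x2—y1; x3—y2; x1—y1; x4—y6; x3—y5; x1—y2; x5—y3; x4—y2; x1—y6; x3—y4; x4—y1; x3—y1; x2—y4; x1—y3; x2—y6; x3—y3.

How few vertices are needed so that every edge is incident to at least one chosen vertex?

{x1, x2, x3, x4, x5} is a vertex cover of size 5: every edge has an endpoint in this set.
No smaller cover exists because x1–y6, x2–y1, x3–y4, x4–y2, x5–y3 is a matching of size 5, and a cover must include an endpoint of each of these disjoint edges (König's theorem).

5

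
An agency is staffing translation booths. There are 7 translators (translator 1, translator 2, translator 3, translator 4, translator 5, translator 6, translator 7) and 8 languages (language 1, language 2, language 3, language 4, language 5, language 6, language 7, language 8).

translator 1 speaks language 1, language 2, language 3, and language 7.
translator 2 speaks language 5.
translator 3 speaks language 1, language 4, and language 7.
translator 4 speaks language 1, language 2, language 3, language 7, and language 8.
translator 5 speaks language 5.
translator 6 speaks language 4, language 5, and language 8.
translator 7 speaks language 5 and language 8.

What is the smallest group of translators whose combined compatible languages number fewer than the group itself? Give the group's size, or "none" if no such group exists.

Take S = {translator 2, translator 5}. Its neighbourhood is {language 5}, so |N(S)| = 1 < |S| = 2.
No single vertex violates Hall's condition since each has at least one neighbour, so 2 is the minimum.

2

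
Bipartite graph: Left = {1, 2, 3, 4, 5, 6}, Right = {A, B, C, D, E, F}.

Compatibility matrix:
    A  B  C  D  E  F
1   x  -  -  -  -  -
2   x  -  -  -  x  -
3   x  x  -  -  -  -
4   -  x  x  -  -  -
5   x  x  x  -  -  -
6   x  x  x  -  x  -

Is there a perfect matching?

The set {1, 2, 3, 4, 5, 6} has only 4 neighbours ({A, B, C, E}), so by Hall's theorem at most 4 of the 6 left vertices can be matched.
Hence no matching covers every left vertex.

No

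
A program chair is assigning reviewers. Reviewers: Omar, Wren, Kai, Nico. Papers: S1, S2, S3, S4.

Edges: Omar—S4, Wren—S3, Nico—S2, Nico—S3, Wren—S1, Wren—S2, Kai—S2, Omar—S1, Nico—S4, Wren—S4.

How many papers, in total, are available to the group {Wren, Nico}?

The union of neighbours of {Wren, Nico} is {S1, S2, S3, S4}, which has 4 elements.
Since |N(S)| = 4 ≥ |S| = 2, Hall's condition holds for this subset.

4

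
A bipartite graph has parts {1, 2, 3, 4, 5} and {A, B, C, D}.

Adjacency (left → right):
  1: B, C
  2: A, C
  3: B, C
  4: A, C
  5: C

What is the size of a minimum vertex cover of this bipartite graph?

{A, B, C} is a vertex cover of size 3: every edge has an endpoint in this set.
No smaller cover exists because 1–C, 2–A, 3–B is a matching of size 3, and a cover must include an endpoint of each of these disjoint edges (König's theorem).

3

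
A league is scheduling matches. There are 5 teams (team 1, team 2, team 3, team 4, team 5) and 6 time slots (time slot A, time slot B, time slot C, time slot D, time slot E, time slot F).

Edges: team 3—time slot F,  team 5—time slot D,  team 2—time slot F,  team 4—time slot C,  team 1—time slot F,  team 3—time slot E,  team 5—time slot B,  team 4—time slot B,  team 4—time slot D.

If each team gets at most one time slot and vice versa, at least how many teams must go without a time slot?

For example, pair team 1–time slot F, team 3–time slot E, team 4–time slot B, team 5–time slot D.
The set {team 1, team 2} has only 1 neighbour ({time slot F}), so by Hall's theorem at most 4 of the 5 teams can be matched.
That matches 4 of the 5, leaving 1 unmatched; no matching can do better.

1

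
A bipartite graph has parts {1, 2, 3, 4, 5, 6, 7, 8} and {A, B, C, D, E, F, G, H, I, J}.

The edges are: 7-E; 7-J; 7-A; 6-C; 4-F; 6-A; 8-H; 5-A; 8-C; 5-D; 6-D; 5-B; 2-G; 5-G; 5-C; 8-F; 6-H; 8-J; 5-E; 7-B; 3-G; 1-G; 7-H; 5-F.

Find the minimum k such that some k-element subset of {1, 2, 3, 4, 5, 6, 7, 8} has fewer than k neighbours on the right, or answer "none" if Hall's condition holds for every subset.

Take S = {1, 2}. Its neighbourhood is {G}, so |N(S)| = 1 < |S| = 2.
No single vertex violates Hall's condition since each has at least one neighbour, so 2 is the minimum.

2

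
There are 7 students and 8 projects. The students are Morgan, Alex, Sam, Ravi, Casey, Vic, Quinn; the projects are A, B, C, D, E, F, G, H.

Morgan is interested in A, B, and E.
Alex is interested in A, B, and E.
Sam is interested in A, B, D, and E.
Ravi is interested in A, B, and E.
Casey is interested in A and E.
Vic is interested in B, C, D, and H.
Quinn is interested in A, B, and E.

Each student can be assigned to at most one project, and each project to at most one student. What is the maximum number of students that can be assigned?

5

For example, pair Morgan→A, Alex→E, Sam→D, Ravi→B, Vic→C.
The set {Morgan, Alex, Ravi, Casey, Quinn} has only 3 neighbours ({A, B, E}), so by Hall's theorem at most 5 of the 7 students can be matched.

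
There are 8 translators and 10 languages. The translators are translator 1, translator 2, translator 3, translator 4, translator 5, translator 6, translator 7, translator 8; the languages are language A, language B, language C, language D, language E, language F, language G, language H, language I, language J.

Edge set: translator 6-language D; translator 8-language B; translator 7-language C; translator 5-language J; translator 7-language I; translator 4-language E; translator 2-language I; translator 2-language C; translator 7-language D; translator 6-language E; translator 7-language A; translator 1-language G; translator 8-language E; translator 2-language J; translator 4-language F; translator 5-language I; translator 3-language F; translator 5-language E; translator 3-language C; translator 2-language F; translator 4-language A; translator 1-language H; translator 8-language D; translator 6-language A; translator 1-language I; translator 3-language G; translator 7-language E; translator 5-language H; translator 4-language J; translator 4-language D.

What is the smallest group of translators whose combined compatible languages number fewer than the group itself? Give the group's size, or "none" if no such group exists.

none

A matching saturating every translator exists, for instance translator 1→language G, translator 2→language J, translator 3→language C, translator 4→language F, translator 5→language H, translator 6→language A, translator 7→language D, translator 8→language B.
By Hall's marriage theorem, this means |N(S)| ≥ |S| for every subset S, so no violating subset exists.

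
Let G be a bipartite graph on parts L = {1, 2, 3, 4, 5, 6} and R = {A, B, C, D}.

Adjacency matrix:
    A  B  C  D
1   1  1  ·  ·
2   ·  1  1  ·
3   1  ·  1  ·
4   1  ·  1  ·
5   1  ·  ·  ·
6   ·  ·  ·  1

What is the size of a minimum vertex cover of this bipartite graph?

4

{6, A, B, C} is a vertex cover of size 4: every edge has an endpoint in this set.
No smaller cover exists because 1–A, 2–B, 3–C, 6–D is a matching of size 4, and a cover must include an endpoint of each of these disjoint edges (König's theorem).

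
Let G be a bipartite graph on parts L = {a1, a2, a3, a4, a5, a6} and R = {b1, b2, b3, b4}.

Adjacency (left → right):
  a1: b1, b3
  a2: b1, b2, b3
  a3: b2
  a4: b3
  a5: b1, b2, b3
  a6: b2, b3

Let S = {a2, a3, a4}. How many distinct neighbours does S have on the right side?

The union of neighbours of {a2, a3, a4} is {b1, b2, b3}, which has 3 elements.
Since |N(S)| = 3 ≥ |S| = 3, Hall's condition holds for this subset.

3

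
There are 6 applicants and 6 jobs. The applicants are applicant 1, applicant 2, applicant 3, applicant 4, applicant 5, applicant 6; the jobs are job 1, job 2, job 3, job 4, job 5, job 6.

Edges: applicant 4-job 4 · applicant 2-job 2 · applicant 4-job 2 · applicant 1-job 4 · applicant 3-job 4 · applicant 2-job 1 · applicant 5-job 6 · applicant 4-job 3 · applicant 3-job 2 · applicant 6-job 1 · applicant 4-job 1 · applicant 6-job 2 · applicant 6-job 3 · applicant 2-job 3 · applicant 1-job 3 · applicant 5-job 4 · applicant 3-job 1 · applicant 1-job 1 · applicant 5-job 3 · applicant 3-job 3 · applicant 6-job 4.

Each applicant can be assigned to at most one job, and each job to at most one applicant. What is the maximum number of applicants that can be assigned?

5

A valid assignment of size 5: applicant 1–job 4, applicant 2–job 3, applicant 3–job 1, applicant 4–job 2, applicant 5–job 6.
The set {applicant 1, applicant 2, applicant 3, applicant 4, applicant 6} has only 4 neighbours ({job 1, job 2, job 3, job 4}), so by Hall's theorem at most 5 of the 6 applicants can be matched.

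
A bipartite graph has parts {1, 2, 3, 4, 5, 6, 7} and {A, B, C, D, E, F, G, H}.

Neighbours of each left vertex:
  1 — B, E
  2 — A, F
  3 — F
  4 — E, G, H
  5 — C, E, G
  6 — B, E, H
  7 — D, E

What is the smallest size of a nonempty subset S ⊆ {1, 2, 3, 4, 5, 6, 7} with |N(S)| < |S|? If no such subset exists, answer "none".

none

A matching saturating every left vertex exists, for instance 1→B, 2→A, 3→F, 4→G, 5→C, 6→H, 7→E.
By Hall's marriage theorem, this means |N(S)| ≥ |S| for every subset S, so no violating subset exists.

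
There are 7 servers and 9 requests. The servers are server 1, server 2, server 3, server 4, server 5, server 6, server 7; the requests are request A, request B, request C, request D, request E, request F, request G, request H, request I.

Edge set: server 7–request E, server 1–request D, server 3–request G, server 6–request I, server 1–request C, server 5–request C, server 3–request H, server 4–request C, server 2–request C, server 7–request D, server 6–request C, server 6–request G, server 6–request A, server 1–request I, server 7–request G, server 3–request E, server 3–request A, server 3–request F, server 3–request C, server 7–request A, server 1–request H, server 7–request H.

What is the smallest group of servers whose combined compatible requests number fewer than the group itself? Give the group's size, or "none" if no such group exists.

2

Take S = {server 2, server 4}. Its neighbourhood is {request C}, so |N(S)| = 1 < |S| = 2.
No single vertex violates Hall's condition since each has at least one neighbour, so 2 is the minimum.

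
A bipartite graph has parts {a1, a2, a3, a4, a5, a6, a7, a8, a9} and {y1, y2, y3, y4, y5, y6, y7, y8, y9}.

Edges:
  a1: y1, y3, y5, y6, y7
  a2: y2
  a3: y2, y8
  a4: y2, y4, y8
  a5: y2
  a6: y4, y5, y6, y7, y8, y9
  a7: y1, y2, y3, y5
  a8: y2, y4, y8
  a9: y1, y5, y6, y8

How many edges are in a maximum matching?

7

A valid assignment of size 7: a1–y6, a2–y2, a3–y8, a4–y4, a6–y7, a7–y3, a9–y1.
The set {a2, a3, a4, a5, a8} has only 3 neighbours ({y2, y4, y8}), so by Hall's theorem at most 7 of the 9 left vertices can be matched.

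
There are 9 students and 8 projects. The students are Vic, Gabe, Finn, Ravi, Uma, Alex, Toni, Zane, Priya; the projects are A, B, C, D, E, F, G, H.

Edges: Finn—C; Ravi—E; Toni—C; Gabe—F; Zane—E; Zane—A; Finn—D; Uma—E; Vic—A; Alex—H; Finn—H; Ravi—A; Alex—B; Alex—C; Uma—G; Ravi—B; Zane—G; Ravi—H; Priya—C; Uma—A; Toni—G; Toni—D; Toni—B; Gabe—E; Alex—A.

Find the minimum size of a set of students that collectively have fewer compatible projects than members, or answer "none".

Take S = {Vic, Finn, Ravi, Uma, Alex, Toni, Zane, Priya}. Its neighbourhood is {A, B, C, D, E, G, H}, so |N(S)| = 7 < |S| = 8.
Every subset of size less than 8 has at least as many neighbours as members, so 8 is the minimum.

8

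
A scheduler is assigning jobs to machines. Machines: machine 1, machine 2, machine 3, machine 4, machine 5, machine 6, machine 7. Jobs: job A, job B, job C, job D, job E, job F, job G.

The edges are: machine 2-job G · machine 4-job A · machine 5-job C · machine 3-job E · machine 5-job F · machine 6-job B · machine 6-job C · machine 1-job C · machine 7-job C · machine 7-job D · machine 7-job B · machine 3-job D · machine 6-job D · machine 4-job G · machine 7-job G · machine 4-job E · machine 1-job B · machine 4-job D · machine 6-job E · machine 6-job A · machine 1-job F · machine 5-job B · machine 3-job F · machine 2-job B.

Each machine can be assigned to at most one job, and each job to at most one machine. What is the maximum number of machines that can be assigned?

For example, pair machine 1–job C, machine 2–job B, machine 3–job D, machine 4–job E, machine 5–job F, machine 6–job A, machine 7–job G.
This saturates every machine, so 7 is the maximum.

7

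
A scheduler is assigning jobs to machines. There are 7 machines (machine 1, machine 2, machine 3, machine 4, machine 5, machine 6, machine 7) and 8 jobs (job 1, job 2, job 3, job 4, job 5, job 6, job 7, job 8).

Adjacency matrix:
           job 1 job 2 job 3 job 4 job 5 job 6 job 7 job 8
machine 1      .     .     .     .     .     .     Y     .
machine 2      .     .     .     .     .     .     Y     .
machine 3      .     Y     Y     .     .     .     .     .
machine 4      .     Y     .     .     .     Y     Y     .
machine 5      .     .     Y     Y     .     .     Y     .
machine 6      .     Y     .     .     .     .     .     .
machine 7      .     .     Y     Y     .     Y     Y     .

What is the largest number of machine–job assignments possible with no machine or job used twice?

5

A valid assignment of size 5: machine 1-job 7, machine 3-job 3, machine 4-job 6, machine 5-job 4, machine 6-job 2.
The set {machine 1, machine 2, machine 3, machine 4, machine 5, machine 6, machine 7} has only 5 neighbours ({job 2, job 3, job 4, job 6, job 7}), so by Hall's theorem at most 5 of the 7 machines can be matched.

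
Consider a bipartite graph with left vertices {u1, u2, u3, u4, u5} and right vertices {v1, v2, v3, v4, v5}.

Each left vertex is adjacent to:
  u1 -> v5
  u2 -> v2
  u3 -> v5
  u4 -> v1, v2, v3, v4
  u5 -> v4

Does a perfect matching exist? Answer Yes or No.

No

The set {u1, u3} has only 1 neighbour ({v5}), so by Hall's theorem at most 4 of the 5 left vertices can be matched.
Hence no matching covers every left vertex.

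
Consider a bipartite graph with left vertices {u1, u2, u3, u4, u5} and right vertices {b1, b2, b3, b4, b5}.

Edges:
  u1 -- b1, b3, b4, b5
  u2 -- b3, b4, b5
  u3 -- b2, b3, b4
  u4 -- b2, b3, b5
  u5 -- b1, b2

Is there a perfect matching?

Yes

For example, pair u1-b1, u2-b5, u3-b4, u4-b3, u5-b2.
All 5 left vertices are covered.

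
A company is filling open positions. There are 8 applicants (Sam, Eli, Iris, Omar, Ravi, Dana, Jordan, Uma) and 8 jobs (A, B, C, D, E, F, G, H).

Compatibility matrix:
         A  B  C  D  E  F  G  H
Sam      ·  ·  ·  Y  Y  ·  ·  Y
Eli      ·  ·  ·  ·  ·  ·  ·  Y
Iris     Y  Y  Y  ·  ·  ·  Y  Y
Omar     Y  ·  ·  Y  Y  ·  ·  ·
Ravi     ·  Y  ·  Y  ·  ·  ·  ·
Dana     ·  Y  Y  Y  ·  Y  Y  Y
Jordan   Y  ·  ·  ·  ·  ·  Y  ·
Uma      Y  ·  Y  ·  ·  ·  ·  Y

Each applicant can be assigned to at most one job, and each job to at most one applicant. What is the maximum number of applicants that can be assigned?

One maximum matching: Sam–D, Eli–H, Iris–G, Omar–E, Ravi–B, Dana–F, Jordan–A, Uma–C.
All 8 applicants are matched, so no larger matching exists.

8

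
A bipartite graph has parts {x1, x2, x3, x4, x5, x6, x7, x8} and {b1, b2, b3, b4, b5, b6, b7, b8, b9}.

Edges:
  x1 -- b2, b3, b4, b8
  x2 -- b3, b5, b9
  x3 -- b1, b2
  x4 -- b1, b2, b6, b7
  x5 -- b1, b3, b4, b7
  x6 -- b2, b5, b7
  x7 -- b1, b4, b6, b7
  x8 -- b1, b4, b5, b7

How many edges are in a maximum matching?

A valid assignment of size 8: x1-b8, x2-b3, x3-b1, x4-b6, x5-b7, x6-b2, x7-b4, x8-b5.
All 8 left vertices are matched, so no larger matching exists.

8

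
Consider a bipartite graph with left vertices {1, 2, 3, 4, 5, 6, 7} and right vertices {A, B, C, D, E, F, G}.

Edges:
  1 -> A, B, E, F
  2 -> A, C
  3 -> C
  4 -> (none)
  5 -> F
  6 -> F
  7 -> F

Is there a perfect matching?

No

The set {4, 5, 6, 7} has only 1 neighbour ({F}), so by Hall's theorem at most 4 of the 7 left vertices can be matched.
Hence no matching covers every left vertex.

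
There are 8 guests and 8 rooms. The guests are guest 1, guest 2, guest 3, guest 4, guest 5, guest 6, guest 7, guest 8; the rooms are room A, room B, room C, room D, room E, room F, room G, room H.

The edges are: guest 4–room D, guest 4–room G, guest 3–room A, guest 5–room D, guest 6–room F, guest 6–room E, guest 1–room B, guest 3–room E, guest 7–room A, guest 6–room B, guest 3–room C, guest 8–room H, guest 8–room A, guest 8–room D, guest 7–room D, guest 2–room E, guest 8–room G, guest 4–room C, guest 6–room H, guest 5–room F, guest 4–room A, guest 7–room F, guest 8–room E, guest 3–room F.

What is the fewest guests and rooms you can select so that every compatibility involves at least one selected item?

{guest 1, guest 2, guest 3, guest 4, guest 5, guest 6, guest 7, guest 8} is a vertex cover of size 8: every edge has an endpoint in this set.
No smaller cover exists because guest 1–room B, guest 2–room E, guest 3–room C, guest 4–room G, guest 5–room F, guest 6–room H, guest 7–room A, guest 8–room D is a matching of size 8, and a cover must include an endpoint of each of these disjoint edges (König's theorem).

8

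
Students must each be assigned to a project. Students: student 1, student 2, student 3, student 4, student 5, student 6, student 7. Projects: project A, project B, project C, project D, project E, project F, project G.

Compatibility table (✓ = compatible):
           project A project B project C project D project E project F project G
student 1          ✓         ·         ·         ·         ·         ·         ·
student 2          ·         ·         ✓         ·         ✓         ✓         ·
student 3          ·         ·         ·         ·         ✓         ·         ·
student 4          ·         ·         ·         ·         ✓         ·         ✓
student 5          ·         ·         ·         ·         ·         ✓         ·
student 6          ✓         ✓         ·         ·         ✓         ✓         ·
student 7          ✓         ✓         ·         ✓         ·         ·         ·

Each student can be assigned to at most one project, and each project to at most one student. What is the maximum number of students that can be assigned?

7

For example, pair student 1→project A, student 2→project C, student 3→project E, student 4→project G, student 5→project F, student 6→project B, student 7→project D.
All 7 students are matched, so no larger matching exists.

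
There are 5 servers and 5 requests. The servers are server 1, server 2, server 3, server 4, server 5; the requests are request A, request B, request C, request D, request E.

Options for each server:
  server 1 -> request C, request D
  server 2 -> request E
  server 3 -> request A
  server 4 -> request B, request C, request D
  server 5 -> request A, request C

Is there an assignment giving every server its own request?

Yes

For example, pair server 1→request D, server 2→request E, server 3→request A, server 4→request B, server 5→request C.
Every server is matched, so this is a perfect matching.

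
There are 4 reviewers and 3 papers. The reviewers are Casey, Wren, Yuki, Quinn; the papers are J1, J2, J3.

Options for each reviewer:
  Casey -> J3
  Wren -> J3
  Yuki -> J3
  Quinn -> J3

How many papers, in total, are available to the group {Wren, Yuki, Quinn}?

The union of neighbours of {Wren, Yuki, Quinn} is {J3}, which has 1 element.
Since |N(S)| = 1 < |S| = 3, Hall's condition fails for this subset.

1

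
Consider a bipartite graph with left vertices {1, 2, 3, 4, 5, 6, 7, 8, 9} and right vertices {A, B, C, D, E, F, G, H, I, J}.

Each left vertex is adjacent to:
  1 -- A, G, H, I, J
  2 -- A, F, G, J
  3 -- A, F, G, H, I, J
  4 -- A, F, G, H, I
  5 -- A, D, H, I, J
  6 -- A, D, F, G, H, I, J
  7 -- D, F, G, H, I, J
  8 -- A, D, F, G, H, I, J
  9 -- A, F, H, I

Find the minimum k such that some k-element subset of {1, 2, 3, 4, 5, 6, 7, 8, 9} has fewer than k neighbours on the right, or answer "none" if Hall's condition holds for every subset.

8

Take S = {1, 2, 3, 4, 5, 6, 7, 8}. Its neighbourhood is {A, D, F, G, H, I, J}, so |N(S)| = 7 < |S| = 8.
Every subset of size less than 8 has at least as many neighbours as members, so 8 is the minimum.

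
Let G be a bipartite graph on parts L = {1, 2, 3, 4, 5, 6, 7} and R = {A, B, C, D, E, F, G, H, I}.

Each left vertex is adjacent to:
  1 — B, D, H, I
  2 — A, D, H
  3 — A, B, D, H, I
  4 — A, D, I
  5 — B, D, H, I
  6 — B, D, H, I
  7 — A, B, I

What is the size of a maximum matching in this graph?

5

One maximum matching: 1-D, 2-H, 3-A, 4-I, 5-B.
The set {1, 2, 3, 4, 5, 6, 7} has only 5 neighbours ({A, B, D, H, I}), so by Hall's theorem at most 5 of the 7 left vertices can be matched.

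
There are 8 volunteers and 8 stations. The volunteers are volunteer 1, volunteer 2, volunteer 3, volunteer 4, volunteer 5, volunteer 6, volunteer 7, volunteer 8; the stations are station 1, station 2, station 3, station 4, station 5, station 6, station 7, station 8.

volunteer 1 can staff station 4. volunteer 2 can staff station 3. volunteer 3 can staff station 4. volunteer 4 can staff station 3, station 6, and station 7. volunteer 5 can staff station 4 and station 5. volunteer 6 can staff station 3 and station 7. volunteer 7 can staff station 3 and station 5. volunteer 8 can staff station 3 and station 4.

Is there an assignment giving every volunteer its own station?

No

The set {volunteer 1, volunteer 2, volunteer 3, volunteer 5, volunteer 7, volunteer 8} has only 3 neighbours ({station 3, station 4, station 5}), so by Hall's theorem at most 5 of the 8 volunteers can be matched.
Hence no matching covers every volunteer.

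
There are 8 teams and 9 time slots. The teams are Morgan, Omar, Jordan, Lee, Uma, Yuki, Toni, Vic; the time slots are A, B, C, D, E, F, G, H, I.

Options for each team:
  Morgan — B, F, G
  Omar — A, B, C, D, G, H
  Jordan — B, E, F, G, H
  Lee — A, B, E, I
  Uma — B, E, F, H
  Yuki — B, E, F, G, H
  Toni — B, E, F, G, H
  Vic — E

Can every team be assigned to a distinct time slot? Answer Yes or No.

The set {Morgan, Jordan, Uma, Yuki, Toni, Vic} has only 5 neighbours ({B, E, F, G, H}), so by Hall's theorem at most 7 of the 8 teams can be matched.
Hence no matching covers every team.

No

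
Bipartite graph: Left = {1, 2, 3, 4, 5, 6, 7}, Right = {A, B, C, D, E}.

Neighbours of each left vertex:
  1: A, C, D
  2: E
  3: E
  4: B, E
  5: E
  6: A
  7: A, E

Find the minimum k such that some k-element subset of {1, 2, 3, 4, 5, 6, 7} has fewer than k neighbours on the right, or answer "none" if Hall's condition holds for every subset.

Take S = {2, 3}. Its neighbourhood is {E}, so |N(S)| = 1 < |S| = 2.
No single vertex violates Hall's condition since each has at least one neighbour, so 2 is the minimum.

2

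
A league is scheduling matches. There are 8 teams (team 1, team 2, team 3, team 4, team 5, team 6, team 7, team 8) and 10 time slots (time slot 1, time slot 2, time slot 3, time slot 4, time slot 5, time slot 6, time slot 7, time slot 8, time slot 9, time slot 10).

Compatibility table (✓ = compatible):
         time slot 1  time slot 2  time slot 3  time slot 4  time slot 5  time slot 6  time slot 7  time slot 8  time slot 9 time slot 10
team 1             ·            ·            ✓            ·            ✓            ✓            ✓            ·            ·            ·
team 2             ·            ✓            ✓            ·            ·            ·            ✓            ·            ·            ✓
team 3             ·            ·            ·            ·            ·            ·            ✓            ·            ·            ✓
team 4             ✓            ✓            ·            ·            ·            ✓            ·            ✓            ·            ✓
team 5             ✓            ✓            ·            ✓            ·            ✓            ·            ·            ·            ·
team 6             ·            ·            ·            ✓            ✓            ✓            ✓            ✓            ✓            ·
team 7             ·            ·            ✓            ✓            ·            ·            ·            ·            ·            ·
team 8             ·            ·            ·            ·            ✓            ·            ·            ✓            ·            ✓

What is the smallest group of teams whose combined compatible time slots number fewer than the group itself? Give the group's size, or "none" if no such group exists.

A matching saturating every team exists, for instance team 1→time slot 5, team 2→time slot 2, team 3→time slot 7, team 4→time slot 1, team 5→time slot 4, team 6→time slot 8, team 7→time slot 3, team 8→time slot 10.
By Hall's marriage theorem, this means |N(S)| ≥ |S| for every subset S, so no violating subset exists.

none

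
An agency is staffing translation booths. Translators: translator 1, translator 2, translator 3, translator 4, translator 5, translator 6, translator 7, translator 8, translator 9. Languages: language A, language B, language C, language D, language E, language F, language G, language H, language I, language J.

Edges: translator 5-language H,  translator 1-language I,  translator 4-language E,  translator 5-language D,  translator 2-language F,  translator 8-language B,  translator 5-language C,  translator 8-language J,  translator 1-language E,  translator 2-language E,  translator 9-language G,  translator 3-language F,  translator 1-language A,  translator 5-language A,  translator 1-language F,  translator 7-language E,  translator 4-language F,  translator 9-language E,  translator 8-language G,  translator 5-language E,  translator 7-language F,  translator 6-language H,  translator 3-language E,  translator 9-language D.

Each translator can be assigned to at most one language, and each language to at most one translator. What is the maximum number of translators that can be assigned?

A valid assignment of size 7: translator 1→language A, translator 2→language E, translator 3→language F, translator 5→language D, translator 6→language H, translator 8→language J, translator 9→language G.
The set {translator 2, translator 3, translator 4, translator 7} has only 2 neighbours ({language E, language F}), so by Hall's theorem at most 7 of the 9 translators can be matched.

7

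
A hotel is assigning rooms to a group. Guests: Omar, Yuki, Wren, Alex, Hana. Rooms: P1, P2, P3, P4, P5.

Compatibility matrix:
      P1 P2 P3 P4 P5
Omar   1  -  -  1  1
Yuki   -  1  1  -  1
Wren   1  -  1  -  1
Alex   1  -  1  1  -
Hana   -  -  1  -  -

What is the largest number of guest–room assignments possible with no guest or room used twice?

5

One maximum matching: Omar-P4, Yuki-P2, Wren-P5, Alex-P1, Hana-P3.
All 5 guests are matched, so no larger matching exists.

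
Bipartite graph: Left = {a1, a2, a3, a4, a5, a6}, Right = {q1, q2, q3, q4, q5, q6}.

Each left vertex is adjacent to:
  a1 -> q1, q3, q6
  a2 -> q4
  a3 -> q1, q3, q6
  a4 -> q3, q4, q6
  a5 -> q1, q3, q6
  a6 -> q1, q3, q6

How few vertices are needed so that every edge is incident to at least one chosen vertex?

4

A maximum matching has 4 edges (e.g. a1–q1, a2–q4, a3–q3, a4–q6).
By König's theorem the minimum vertex cover has the same size. One such cover is {q1, q3, q4, q6}.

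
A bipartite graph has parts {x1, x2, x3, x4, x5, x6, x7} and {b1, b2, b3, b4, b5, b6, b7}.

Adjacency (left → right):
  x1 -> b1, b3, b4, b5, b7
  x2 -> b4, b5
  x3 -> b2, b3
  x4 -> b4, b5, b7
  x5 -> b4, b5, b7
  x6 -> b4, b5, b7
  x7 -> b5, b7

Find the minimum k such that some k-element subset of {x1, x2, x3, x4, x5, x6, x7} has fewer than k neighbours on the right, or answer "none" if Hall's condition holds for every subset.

Take S = {x2, x4, x5, x6}. Its neighbourhood is {b4, b5, b7}, so |N(S)| = 3 < |S| = 4.
Every subset of size less than 4 has at least as many neighbours as members, so 4 is the minimum.

4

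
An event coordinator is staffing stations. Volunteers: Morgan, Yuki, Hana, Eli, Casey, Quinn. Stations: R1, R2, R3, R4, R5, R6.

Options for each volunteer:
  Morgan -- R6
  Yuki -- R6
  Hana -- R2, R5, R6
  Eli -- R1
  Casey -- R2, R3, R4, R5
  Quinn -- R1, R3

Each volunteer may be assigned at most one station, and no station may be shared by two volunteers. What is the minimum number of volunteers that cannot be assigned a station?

1

For example, pair Morgan→R6, Hana→R2, Eli→R1, Casey→R5, Quinn→R3.
The set {Morgan, Yuki} has only 1 neighbour ({R6}), so by Hall's theorem at most 5 of the 6 volunteers can be matched.
That matches 5 of the 6, leaving 1 unmatched; no matching can do better.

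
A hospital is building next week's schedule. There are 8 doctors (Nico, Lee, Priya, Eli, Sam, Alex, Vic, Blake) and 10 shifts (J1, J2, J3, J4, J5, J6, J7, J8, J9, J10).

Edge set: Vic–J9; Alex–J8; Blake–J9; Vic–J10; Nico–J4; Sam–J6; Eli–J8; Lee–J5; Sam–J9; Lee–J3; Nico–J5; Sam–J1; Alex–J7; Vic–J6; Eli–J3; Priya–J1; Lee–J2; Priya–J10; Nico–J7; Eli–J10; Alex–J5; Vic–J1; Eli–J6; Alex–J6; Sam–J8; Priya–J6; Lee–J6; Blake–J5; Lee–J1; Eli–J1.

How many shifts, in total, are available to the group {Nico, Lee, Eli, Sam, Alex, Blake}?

The union of neighbours of {Nico, Lee, Eli, Sam, Alex, Blake} is {J1, J2, J3, J4, J5, J6, J7, J8, J9, J10}, which has 10 elements.
Since |N(S)| = 10 ≥ |S| = 6, Hall's condition holds for this subset.

10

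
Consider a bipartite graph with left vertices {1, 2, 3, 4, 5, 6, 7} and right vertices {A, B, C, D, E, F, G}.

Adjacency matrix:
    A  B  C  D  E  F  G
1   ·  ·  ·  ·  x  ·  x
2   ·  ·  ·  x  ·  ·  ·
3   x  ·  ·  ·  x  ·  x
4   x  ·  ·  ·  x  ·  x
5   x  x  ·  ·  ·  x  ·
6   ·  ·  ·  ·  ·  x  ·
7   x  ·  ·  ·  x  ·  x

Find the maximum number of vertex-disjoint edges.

For example, pair 1-G, 2-D, 3-A, 4-E, 5-B, 6-F.
The set {1, 3, 4, 7} has only 3 neighbours ({A, E, G}), so by Hall's theorem at most 6 of the 7 left vertices can be matched.

6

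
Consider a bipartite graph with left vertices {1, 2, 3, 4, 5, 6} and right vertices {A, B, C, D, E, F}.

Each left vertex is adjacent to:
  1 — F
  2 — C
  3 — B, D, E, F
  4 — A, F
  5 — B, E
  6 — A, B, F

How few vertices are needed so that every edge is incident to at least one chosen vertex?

6

The 6 edges 1–F, 2–C, 3–D, 4–A, 5–E, 6–B form a matching, so any vertex cover needs at least 6 vertices (one per matched edge).
Conversely {1, 2, 3, 4, 5, 6} meets every edge and has exactly 6 vertices, so 6 is optimal.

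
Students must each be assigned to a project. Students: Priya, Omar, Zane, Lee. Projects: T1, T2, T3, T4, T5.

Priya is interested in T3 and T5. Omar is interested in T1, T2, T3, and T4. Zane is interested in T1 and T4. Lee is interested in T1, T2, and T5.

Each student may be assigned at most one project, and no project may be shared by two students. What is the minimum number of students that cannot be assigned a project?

One maximum matching: Priya–T5, Omar–T4, Zane–T1, Lee–T2.
All 4 students are matched, so no larger matching exists.
That matches 4 of the 4, leaving 0 unmatched; no matching can do better.

0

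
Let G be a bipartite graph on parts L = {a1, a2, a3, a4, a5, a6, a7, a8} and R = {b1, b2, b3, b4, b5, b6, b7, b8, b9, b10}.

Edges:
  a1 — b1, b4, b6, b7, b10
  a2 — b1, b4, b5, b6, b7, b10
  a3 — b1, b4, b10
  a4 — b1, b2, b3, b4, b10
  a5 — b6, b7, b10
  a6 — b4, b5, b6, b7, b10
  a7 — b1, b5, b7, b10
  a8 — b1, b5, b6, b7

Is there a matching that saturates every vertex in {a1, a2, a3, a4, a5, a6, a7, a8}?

The set {a1, a2, a3, a5, a6, a7, a8} has only 6 neighbours ({b1, b10, b4, b5, b6, b7}), so by Hall's theorem at most 7 of the 8 left vertices can be matched.
Hence no matching covers every left vertex.

No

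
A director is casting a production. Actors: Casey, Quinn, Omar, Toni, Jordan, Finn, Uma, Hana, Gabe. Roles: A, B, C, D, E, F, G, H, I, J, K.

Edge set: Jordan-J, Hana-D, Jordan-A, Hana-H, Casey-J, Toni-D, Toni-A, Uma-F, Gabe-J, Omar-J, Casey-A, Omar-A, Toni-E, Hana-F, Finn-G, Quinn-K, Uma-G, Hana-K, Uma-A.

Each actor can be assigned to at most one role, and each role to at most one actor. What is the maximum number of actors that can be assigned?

For example, pair Casey→A, Quinn→K, Omar→J, Toni→E, Finn→G, Uma→F, Hana→D.
The set {Casey, Omar, Jordan, Gabe} has only 2 neighbours ({A, J}), so by Hall's theorem at most 7 of the 9 actors can be matched.

7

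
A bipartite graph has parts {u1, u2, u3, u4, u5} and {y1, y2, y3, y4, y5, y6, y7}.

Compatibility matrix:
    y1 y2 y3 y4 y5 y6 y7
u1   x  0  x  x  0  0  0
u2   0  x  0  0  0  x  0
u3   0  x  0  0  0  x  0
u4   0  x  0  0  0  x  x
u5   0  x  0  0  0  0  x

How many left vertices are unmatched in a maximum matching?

A valid assignment of size 4: u1-y3, u2-y6, u3-y2, u4-y7.
The set {u2, u3, u4, u5} has only 3 neighbours ({y2, y6, y7}), so by Hall's theorem at most 4 of the 5 left vertices can be matched.
That matches 4 of the 5, leaving 1 unmatched; no matching can do better.

1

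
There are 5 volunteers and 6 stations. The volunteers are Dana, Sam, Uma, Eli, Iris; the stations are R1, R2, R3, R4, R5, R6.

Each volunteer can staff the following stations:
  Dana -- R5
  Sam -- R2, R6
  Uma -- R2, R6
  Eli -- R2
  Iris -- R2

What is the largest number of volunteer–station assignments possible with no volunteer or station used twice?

3

A valid assignment of size 3: Dana→R5, Sam→R2, Uma→R6.
The set {Sam, Uma, Eli, Iris} has only 2 neighbours ({R2, R6}), so by Hall's theorem at most 3 of the 5 volunteers can be matched.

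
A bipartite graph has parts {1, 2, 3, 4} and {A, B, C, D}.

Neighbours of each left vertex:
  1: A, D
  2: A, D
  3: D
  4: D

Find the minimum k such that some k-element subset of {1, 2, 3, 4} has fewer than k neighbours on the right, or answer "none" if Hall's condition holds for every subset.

2

Take S = {3, 4}. Its neighbourhood is {D}, so |N(S)| = 1 < |S| = 2.
No single vertex violates Hall's condition since each has at least one neighbour, so 2 is the minimum.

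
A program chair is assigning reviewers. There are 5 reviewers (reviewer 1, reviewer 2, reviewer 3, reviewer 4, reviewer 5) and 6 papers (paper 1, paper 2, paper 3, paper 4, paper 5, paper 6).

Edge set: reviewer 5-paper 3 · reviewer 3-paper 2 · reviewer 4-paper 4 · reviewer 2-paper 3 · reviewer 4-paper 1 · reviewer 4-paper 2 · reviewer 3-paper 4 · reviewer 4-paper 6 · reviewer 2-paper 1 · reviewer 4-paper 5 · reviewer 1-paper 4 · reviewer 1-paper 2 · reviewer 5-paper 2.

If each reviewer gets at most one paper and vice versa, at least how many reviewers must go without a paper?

0

A valid assignment of size 5: reviewer 1-paper 2, reviewer 2-paper 1, reviewer 3-paper 4, reviewer 4-paper 6, reviewer 5-paper 3.
This saturates every reviewer, so 5 is the maximum.
That matches 5 of the 5, leaving 0 unmatched; no matching can do better.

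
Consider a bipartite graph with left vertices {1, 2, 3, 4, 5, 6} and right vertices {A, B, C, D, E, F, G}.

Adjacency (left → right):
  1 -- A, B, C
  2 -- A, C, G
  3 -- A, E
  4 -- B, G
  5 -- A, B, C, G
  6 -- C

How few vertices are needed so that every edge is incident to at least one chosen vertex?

{3, A, B, C, G} is a vertex cover of size 5: every edge has an endpoint in this set.
No smaller cover exists because 1–A, 2–C, 3–E, 4–G, 5–B is a matching of size 5, and a cover must include an endpoint of each of these disjoint edges (König's theorem).

5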